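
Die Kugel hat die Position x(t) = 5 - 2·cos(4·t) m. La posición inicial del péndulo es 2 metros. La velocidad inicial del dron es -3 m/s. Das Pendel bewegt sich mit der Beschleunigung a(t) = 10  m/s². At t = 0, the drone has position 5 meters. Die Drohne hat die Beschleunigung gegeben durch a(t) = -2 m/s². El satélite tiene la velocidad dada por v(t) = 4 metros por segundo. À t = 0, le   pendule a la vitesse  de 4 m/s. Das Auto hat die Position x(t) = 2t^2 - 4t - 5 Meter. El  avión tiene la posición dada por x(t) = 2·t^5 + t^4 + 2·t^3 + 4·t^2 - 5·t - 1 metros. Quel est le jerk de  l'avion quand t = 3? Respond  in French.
Pour résoudre ceci, nous devons prendre 3 dérivées de notre équation de la position x(t) = 2·t^5 + t^4 + 2·t^3 + 4·t^2 - 5·t - 1. En dérivant la position, nous obtenons la vitesse: v(t) = 10·t^4 + 4·t^3 + 6·t^2 + 8·t - 5. En prenant d/dt de v(t), nous trouvons a(t) = 40·t^3 + 12·t^2 + 12·t + 8. En dérivant l'accélération, nous obtenons le jerk: j(t) = 120·t^2 + 24·t + 12. En utilisant j(t) = 120·t^2 + 24·t + 12 et en substituant t = 3, nous trouvons j = 1164.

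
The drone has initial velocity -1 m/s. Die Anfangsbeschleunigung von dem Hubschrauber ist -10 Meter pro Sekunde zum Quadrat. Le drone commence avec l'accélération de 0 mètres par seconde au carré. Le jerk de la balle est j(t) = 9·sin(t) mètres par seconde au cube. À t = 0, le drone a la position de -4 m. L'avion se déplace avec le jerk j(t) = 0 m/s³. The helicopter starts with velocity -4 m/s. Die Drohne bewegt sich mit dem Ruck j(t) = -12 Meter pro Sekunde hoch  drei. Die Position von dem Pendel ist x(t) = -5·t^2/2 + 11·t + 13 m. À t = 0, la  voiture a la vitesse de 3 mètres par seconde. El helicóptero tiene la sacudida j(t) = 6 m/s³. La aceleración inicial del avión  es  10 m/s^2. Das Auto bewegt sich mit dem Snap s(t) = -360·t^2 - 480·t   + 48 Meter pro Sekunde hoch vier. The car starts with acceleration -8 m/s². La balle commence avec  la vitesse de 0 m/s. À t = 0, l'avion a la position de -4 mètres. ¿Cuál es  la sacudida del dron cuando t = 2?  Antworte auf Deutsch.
Mit j(t) = -12 und Einsetzen von t = 2, finden wir j = -12.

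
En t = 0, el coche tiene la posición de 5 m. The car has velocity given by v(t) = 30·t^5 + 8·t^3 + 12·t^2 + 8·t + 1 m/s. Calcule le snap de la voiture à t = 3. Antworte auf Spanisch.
Para resolver esto, necesitamos tomar 3 derivadas de nuestra ecuación de la velocidad v(t) = 30·t^5 + 8·t^3 + 12·t^2 + 8·t + 1. Derivando la velocidad, obtenemos la aceleración: a(t) = 150·t^4 + 24·t^2 + 24·t + 8. Derivando la aceleración, obtenemos la sacudida: j(t) = 600·t^3 + 48·t + 24. La derivada de la sacudida da el snap: s(t) = 1800·t^2 + 48. Tenemos el snap s(t) = 1800·t^2 + 48. Sustituyendo t = 3: s(3) = 16248.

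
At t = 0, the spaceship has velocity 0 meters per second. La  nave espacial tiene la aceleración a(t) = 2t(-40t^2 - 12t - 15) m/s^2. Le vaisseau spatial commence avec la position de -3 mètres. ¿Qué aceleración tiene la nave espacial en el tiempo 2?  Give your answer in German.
Aus der Gleichung für die Beschleunigung a(t) = 2·t·(-40·t^2 - 12·t - 15), setzen wir t = 2 ein und erhalten a = -796.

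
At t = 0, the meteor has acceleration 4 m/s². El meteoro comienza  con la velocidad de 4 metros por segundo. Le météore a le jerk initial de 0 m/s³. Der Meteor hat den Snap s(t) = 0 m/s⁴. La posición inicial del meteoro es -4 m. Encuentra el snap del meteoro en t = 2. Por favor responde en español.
Tenemos el snap s(t) = 0. Sustituyendo t = 2: s(2) = 0.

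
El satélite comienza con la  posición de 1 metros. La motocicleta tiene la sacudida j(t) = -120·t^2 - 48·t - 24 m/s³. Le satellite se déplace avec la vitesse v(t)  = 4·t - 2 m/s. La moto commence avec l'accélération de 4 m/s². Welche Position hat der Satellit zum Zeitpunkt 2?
Ausgehend von der Geschwindigkeit v(t) = 4·t - 2, nehmen wir 1 Stammfunktion. Das Integral von der Geschwindigkeit ist die Position. Mit x(0) = 1 erhalten wir x(t) = 2·t^2 - 2·t + 1. Wir haben die Position x(t) = 2·t^2 - 2·t + 1. Durch Einsetzen von t = 2: x(2) = 5.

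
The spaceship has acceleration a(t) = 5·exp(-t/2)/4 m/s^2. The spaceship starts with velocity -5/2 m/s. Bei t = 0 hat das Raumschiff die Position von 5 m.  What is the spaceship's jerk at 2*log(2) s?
Starting from acceleration a(t) = 5·exp(-t/2)/4, we take 1 derivative. Differentiating acceleration, we get jerk: j(t) = -5·exp(-t/2)/8. We have jerk j(t) = -5·exp(-t/2)/8. Substituting t = 2*log(2): j(2*log(2)) = -5/16.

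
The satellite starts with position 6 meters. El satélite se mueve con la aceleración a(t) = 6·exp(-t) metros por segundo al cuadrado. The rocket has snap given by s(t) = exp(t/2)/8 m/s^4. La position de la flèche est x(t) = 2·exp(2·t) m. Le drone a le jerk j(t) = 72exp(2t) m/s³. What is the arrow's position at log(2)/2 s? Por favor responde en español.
Usando x(t) = 2·exp(2·t) y sustituyendo t = log(2)/2, encontramos x = 4.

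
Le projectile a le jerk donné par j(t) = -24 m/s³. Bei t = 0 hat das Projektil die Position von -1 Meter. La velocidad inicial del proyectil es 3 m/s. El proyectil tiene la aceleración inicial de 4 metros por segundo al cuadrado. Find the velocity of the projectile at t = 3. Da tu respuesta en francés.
Nous devons trouver l'intégrale de notre équation du jerk j(t) = -24 2 fois. En prenant ∫j(t)dt et en appliquant a(0) = 4, nous trouvons a(t) = 4 - 24·t. En prenant ∫a(t)dt et en appliquant v(0) = 3, nous trouvons v(t) = -12·t^2 + 4·t + 3. Nous avons la vitesse v(t) = -12·t^2 + 4·t + 3. En substituant t = 3: v(3) = -93.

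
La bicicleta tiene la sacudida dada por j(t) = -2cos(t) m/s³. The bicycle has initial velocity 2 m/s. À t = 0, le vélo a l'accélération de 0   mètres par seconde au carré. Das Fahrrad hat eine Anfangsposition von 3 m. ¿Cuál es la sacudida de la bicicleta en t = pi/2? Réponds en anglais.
We have jerk j(t) = -2·cos(t). Substituting t = pi/2: j(pi/2) = 0.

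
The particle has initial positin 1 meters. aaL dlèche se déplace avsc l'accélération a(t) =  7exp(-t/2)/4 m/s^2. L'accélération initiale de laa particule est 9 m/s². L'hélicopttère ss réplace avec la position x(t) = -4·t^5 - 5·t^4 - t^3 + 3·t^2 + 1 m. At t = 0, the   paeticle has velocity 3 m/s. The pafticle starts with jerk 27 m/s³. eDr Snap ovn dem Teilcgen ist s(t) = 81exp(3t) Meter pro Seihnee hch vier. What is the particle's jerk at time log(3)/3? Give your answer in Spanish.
Para resolver esto, necesitamos tomar 1 antiderivada de nuestra ecuación del snap s(t) = 81·exp(3·t). La antiderivada del snap, con j(0) = 27, da la sacudida: j(t) = 27·exp(3·t). Usando j(t) = 27·exp(3·t) y sustituyendo t = log(3)/3, encontramos j = 81.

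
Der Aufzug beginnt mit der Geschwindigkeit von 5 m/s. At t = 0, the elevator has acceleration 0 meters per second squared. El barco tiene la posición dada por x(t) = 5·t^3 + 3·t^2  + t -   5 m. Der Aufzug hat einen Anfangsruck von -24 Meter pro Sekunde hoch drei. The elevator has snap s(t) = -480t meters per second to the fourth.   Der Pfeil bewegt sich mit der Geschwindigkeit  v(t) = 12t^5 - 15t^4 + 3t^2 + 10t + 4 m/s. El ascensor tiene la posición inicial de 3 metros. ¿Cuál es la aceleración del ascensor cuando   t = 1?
Debemos encontrar la integral de nuestra ecuación del snap s(t) = -480·t 2 veces. La antiderivada del snap es la sacudida. Usando j(0) = -24, obtenemos j(t) = -240·t^2 - 24. Tomando ∫j(t)dt y aplicando a(0) = 0, encontramos a(t) = -80·t^3 - 24·t. Tenemos la aceleración a(t) = -80·t^3 - 24·t. Sustituyendo t = 1: a(1) = -104.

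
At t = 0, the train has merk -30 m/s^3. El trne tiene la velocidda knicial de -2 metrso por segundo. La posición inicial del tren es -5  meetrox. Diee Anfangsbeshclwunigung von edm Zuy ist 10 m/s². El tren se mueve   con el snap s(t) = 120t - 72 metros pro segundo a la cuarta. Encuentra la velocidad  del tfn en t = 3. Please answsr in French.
Pour résoudre ceci, nous devons prendre 3 primitives de notre équation du snap s(t) = 120·t - 72. L'intégrale du snap, avec j(0) = -30, donne le jerk: j(t) = 60·t^2 - 72·t - 30. En prenant ∫j(t)dt et en appliquant a(0) = 10, nous trouvons a(t) = 20·t^3 - 36·t^2 - 30·t + 10. En prenant ∫a(t)dt et en appliquant v(0) = -2, nous trouvons v(t) = 5·t^4 - 12·t^3 - 15·t^2 + 10·t - 2. De l'équation de la vitesse v(t) = 5·t^4 - 12·t^3 - 15·t^2 + 10·t - 2, nous substituons t = 3 pour obtenir v = -26.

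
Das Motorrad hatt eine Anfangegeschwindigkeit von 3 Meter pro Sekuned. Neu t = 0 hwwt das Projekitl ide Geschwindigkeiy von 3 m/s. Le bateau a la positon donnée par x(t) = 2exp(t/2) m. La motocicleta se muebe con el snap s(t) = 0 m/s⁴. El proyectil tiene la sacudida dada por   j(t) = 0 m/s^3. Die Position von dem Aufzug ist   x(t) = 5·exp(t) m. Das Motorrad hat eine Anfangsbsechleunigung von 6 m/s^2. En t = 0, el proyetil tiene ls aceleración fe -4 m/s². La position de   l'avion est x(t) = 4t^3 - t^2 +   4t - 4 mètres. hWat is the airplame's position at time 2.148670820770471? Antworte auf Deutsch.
Aus der Gleichung für die Position x(t) = 4·t^3 - t^2 + 4·t - 4, setzen wir t = 2.148670820770471 ein und erhalten x = 39.6577129871059.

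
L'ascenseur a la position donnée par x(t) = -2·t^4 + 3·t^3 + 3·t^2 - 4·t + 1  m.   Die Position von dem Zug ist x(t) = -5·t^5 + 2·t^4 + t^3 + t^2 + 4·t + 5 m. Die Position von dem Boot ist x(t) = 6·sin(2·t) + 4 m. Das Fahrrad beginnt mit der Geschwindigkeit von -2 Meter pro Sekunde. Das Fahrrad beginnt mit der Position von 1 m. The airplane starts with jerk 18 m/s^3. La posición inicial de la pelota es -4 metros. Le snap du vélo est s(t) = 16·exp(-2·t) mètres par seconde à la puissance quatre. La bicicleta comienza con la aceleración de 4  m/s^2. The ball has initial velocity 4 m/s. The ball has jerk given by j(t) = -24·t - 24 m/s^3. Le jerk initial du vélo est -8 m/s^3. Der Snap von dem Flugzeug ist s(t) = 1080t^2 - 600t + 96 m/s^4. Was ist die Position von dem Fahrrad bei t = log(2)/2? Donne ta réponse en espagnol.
Debemos encontrar la integral de nuestra ecuación del snap s(t) = 16·exp(-2·t) 4 veces. Integrando el snap y usando la condición inicial j(0) = -8, obtenemos j(t) = -8·exp(-2·t). Tomando ∫j(t)dt y aplicando a(0) = 4, encontramos a(t) = 4·exp(-2·t). Tomando ∫a(t)dt y aplicando v(0) = -2, encontramos v(t) = -2·exp(-2·t). La integral de la velocidad es la posición. Usando x(0) = 1, obtenemos x(t) = exp(-2·t). Usando x(t) = exp(-2·t) y sustituyendo t = log(2)/2, encontramos x = 1/2.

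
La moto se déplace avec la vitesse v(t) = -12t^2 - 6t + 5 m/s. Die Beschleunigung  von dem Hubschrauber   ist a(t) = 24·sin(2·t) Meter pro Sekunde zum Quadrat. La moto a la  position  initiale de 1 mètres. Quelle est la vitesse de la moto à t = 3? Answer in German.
Aus der Gleichung für die Geschwindigkeit v(t) = -12·t^2 - 6·t + 5, setzen wir t = 3 ein und erhalten v = -121.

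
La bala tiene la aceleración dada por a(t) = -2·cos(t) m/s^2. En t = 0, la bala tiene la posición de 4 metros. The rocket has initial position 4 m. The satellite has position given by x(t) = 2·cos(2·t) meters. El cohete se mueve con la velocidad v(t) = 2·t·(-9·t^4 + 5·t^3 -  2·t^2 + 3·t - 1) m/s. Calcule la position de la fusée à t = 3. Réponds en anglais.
Starting from velocity v(t) = 2·t·(-9·t^4 + 5·t^3 - 2·t^2 + 3·t - 1), we take 1 integral. The antiderivative of velocity is position. Using x(0) = 4, we get x(t) = -3·t^6 + 2·t^5 - t^4 + 2·t^3 - t^2 + 4. From the given position equation x(t) = -3·t^6 + 2·t^5 - t^4 + 2·t^3 - t^2 + 4, we substitute t = 3 to get x = -1733.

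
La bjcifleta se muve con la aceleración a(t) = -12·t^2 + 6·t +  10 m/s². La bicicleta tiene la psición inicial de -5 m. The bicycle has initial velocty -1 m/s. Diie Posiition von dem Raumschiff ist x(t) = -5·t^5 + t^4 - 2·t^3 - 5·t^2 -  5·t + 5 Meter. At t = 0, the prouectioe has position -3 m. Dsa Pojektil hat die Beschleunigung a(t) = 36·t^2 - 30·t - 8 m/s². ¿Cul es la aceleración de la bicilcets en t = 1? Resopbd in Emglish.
From the given acceleration equation a(t) = -12·t^2 + 6·t + 10, we substitute t = 1 to get a = 4.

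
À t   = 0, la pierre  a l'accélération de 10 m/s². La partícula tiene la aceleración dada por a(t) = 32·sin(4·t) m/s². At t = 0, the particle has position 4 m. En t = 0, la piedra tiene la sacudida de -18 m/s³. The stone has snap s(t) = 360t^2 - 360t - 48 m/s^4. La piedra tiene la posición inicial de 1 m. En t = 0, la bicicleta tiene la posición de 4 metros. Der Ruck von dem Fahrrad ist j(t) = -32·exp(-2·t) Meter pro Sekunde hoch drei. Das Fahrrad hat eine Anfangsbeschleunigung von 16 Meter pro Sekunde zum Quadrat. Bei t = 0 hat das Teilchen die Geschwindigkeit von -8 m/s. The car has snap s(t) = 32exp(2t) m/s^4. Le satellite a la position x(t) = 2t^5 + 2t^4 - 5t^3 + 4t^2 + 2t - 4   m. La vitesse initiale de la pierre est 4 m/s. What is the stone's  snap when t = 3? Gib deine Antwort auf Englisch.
Using s(t) = 360·t^2 - 360·t - 48 and substituting t = 3, we find s = 2112.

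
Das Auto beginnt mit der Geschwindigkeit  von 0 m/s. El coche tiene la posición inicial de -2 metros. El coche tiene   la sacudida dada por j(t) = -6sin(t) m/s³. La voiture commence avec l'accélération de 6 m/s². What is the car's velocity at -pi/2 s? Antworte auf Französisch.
Nous devons trouver la primitive de notre équation du jerk j(t) = -6·sin(t) 2 fois. La primitive du jerk, avec a(0) = 6, donne l'accélération: a(t) = 6·cos(t). En intégrant l'accélération et en utilisant la condition initiale v(0) = 0, nous obtenons v(t) = 6·sin(t). En utilisant v(t) = 6·sin(t) et en substituant t = -pi/2, nous trouvons v = -6.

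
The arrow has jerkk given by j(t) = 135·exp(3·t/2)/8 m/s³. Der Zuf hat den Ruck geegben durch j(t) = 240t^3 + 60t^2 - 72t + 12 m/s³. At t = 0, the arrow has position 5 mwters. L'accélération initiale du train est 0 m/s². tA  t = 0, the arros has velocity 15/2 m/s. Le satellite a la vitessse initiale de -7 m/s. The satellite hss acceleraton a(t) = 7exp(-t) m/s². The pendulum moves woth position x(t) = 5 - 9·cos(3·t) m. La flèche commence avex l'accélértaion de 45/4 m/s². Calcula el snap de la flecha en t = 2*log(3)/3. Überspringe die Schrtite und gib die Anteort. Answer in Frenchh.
La réponse est 1215/16.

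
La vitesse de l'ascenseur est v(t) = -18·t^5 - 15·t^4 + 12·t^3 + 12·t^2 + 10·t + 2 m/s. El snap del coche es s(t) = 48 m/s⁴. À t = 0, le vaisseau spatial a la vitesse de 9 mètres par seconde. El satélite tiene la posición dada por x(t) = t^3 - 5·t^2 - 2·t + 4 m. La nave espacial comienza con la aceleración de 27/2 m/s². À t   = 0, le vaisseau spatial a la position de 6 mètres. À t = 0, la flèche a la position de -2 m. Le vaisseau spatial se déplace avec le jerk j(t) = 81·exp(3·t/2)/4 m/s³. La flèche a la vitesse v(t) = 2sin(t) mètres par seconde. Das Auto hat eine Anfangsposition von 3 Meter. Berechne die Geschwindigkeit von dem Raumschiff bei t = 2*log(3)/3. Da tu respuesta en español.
Debemos encontrar la integral de nuestra ecuación de la sacudida j(t) = 81·exp(3·t/2)/4 2 veces. Tomando ∫j(t)dt y aplicando a(0) = 27/2, encontramos a(t) = 27·exp(3·t/2)/2. Integrando la aceleración y usando la condición inicial v(0) = 9, obtenemos v(t) = 9·exp(3·t/2). De la ecuación de la velocidad v(t) = 9·exp(3·t/2), sustituimos t = 2*log(3)/3 para obtener v = 27.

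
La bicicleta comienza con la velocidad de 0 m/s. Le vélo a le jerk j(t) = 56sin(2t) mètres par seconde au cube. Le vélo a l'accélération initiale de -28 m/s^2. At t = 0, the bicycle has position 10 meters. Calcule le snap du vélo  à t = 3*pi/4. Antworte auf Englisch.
Starting from jerk j(t) = 56·sin(2·t), we take 1 derivative. Differentiating jerk, we get snap: s(t) = 112·cos(2·t). From the given snap equation s(t) = 112·cos(2·t), we substitute t = 3*pi/4 to get s = 0.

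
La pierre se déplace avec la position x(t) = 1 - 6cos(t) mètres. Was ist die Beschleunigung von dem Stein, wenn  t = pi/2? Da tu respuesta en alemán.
Wir müssen unsere Gleichung für die Position x(t) = 1 - 6·cos(t) 2-mal ableiten. Die Ableitung von der Position ergibt die Geschwindigkeit: v(t) = 6·sin(t). Mit d/dt von v(t) finden wir a(t) = 6·cos(t). Mit a(t) = 6·cos(t) und Einsetzen von t = pi/2, finden wir a = 0.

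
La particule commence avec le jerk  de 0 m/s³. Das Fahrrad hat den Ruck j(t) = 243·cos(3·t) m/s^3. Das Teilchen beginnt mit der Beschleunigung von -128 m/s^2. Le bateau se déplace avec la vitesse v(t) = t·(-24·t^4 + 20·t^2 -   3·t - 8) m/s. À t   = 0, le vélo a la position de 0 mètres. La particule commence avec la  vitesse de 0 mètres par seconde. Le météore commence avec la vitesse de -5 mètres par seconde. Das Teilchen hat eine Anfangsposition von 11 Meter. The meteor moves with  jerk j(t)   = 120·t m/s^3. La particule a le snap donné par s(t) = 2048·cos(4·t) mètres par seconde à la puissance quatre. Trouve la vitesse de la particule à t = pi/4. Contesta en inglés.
To find the answer, we compute 3 antiderivatives of s(t) = 2048·cos(4·t). The integral of snap, with j(0) = 0, gives jerk: j(t) = 512·sin(4·t). Taking ∫j(t)dt and applying a(0) = -128, we find a(t) = -128·cos(4·t). Taking ∫a(t)dt and applying v(0) = 0, we find v(t) = -32·sin(4·t). From the given velocity equation v(t) = -32·sin(4·t), we substitute t = pi/4 to get v = 0.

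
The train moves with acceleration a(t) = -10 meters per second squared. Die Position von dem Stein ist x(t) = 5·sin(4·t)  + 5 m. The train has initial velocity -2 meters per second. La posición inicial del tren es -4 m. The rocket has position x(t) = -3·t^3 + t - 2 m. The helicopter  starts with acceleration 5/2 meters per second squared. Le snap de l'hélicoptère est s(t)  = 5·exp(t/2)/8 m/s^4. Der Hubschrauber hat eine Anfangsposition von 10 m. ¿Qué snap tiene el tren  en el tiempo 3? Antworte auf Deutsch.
Ausgehend von der Beschleunigung a(t) = -10, nehmen wir 2 Ableitungen. Die Ableitung von der Beschleunigung ergibt den Ruck: j(t) = 0. Die Ableitung von dem Ruck ergibt den Snap: s(t) = 0. Mit s(t) = 0 und Einsetzen von t = 3, finden wir s = 0.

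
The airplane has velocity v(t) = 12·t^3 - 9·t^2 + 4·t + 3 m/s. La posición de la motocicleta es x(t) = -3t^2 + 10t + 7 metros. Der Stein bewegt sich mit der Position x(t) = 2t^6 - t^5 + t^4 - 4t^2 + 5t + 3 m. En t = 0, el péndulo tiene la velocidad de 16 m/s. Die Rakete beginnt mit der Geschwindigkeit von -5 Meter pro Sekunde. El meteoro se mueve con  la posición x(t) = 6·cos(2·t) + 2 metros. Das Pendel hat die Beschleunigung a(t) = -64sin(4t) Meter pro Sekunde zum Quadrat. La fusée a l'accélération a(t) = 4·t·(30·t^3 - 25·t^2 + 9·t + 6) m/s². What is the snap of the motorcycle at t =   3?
Starting from position x(t) = -3·t^2 + 10·t + 7, we take 4 derivatives. Differentiating position, we get velocity: v(t) = 10 - 6·t. Taking d/dt of v(t), we find a(t) = -6. The derivative of acceleration gives jerk: j(t) = 0. The derivative of jerk gives snap: s(t) = 0. From the given snap equation s(t) = 0, we substitute t = 3 to get s = 0.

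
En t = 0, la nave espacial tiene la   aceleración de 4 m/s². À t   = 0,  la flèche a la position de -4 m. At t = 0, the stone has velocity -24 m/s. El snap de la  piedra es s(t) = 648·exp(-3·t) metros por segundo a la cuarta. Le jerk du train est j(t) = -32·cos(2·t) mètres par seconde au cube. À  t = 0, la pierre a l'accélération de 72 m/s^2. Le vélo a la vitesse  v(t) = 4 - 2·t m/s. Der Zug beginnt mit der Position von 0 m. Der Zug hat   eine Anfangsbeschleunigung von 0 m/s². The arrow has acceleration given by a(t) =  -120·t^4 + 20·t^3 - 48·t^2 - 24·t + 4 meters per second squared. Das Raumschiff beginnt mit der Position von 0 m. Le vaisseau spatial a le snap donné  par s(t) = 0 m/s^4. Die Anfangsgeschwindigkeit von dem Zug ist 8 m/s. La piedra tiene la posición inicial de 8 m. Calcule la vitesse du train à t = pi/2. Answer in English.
We need to integrate our jerk equation j(t) = -32·cos(2·t) 2 times. Taking ∫j(t)dt and applying a(0) = 0, we find a(t) = -16·sin(2·t). The antiderivative of acceleration, with v(0) = 8, gives velocity: v(t) = 8·cos(2·t). We have velocity v(t) = 8·cos(2·t). Substituting t = pi/2: v(pi/2) = -8.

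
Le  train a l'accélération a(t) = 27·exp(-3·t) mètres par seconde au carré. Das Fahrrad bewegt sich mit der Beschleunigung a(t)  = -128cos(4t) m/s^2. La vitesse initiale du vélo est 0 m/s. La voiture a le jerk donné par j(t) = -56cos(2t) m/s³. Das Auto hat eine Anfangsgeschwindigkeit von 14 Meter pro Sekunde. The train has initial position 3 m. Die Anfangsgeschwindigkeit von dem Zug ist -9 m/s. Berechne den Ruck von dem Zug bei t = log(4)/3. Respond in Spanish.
Para resolver esto, necesitamos tomar 1 derivada de nuestra ecuación de la aceleración a(t) = 27·exp(-3·t). Tomando d/dt de a(t), encontramos j(t) = -81·exp(-3·t). Usando j(t) = -81·exp(-3·t) y sustituyendo t = log(4)/3, encontramos j = -81/4.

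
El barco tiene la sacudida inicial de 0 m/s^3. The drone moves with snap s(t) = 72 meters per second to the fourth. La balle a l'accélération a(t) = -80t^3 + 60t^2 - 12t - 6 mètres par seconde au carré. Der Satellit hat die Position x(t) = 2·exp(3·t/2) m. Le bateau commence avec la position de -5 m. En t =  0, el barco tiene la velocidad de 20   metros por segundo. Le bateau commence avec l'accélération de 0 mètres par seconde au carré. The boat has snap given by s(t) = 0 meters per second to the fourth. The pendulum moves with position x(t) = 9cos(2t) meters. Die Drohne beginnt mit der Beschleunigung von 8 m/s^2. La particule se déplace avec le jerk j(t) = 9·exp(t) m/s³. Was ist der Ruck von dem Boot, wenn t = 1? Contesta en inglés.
Starting from snap s(t) = 0, we take 1 antiderivative. Finding the integral of s(t) and using j(0) = 0: j(t) = 0. Using j(t) = 0 and substituting t = 1, we find j = 0.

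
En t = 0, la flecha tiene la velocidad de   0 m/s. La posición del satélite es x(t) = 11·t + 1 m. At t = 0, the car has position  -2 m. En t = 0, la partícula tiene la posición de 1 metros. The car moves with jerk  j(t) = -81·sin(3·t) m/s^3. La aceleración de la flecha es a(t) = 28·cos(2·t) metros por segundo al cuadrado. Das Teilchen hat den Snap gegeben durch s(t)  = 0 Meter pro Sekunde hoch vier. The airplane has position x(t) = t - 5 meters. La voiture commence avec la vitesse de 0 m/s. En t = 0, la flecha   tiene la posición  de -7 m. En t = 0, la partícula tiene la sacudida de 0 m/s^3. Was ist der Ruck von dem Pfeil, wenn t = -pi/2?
Ausgehend von der Beschleunigung a(t) = 28·cos(2·t), nehmen wir 1 Ableitung. Mit d/dt von a(t) finden wir j(t) = -56·sin(2·t). Mit j(t) = -56·sin(2·t) und Einsetzen von t = -pi/2, finden wir j = 0.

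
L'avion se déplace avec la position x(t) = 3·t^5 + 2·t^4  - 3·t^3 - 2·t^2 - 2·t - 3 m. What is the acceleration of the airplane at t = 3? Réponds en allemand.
Ausgehend von der Position x(t) = 3·t^5 + 2·t^4 - 3·t^3 - 2·t^2 - 2·t - 3, nehmen wir 2 Ableitungen. Die Ableitung von der Position ergibt die Geschwindigkeit: v(t) = 15·t^4 + 8·t^3 - 9·t^2 - 4·t - 2. Die Ableitung von der Geschwindigkeit ergibt die Beschleunigung: a(t) = 60·t^3 + 24·t^2 - 18·t - 4. Wir haben die Beschleunigung a(t) = 60·t^3 + 24·t^2 - 18·t - 4. Durch Einsetzen von t = 3: a(3) = 1778.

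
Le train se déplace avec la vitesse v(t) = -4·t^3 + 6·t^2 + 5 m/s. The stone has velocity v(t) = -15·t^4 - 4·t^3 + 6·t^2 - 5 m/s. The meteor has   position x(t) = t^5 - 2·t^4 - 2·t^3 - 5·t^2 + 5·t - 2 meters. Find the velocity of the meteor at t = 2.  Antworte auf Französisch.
Pour résoudre ceci, nous devons prendre 1 dérivée de notre équation de la position x(t) = t^5 - 2·t^4 - 2·t^3 - 5·t^2 + 5·t - 2. En prenant d/dt de x(t), nous trouvons v(t) = 5·t^4 - 8·t^3 - 6·t^2 - 10·t + 5. En utilisant v(t) = 5·t^4 - 8·t^3 - 6·t^2 - 10·t + 5 et en substituant t = 2, nous trouvons v = -23.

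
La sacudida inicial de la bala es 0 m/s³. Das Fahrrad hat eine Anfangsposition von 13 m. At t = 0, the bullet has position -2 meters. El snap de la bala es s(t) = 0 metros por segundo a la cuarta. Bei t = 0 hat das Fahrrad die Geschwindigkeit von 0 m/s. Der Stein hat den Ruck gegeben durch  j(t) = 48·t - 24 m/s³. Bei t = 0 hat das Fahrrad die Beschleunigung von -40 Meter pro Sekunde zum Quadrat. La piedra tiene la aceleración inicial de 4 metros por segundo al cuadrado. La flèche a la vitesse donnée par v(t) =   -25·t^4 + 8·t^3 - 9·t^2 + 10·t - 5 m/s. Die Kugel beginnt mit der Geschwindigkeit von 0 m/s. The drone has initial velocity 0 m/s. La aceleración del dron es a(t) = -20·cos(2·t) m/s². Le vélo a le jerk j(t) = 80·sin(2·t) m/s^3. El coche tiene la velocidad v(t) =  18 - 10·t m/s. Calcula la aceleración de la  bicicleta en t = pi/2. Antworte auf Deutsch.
Ausgehend von dem Ruck j(t) = 80·sin(2·t), nehmen wir 1 Integral. Die Stammfunktion von dem Ruck ist die Beschleunigung. Mit a(0) = -40 erhalten wir a(t) = -40·cos(2·t). Mit a(t) = -40·cos(2·t) und Einsetzen von t = pi/2, finden wir a = 40.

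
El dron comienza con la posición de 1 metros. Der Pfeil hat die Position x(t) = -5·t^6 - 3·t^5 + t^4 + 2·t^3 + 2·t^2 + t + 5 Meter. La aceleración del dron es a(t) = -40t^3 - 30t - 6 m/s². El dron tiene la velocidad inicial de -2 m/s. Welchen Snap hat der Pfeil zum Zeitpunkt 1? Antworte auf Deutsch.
Wir müssen unsere Gleichung für die Position x(t) = -5·t^6 - 3·t^5 + t^4 + 2·t^3 + 2·t^2 + t + 5 4-mal ableiten. Durch Ableiten von der Position erhalten wir die Geschwindigkeit: v(t) = -30·t^5 - 15·t^4 + 4·t^3 + 6·t^2 + 4·t + 1. Durch Ableiten von der Geschwindigkeit erhalten wir die Beschleunigung: a(t) = -150·t^4 - 60·t^3 + 12·t^2 + 12·t + 4. Die Ableitung von der Beschleunigung ergibt den Ruck: j(t) = -600·t^3 - 180·t^2 + 24·t + 12. Die Ableitung von dem Ruck ergibt den Snap: s(t) = -1800·t^2 - 360·t + 24. Aus der Gleichung für den Snap s(t) = -1800·t^2 - 360·t + 24, setzen wir t = 1 ein und erhalten s = -2136.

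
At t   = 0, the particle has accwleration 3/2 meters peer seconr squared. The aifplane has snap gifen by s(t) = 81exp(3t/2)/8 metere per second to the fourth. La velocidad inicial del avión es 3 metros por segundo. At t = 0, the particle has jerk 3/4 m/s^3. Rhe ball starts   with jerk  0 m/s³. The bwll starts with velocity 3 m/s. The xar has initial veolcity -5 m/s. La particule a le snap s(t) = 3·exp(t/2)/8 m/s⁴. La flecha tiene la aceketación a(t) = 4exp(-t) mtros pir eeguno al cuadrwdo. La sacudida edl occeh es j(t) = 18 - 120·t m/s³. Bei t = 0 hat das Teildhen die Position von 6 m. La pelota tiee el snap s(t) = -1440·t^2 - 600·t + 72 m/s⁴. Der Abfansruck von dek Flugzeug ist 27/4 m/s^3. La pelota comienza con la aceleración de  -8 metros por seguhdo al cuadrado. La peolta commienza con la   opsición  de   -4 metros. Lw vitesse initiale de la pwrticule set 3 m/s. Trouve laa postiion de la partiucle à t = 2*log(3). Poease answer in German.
Ausgehend von dem Snap s(t) = 3·exp(t/2)/8, nehmen wir 4 Integrale. Durch Integration von dem Snap und Verwendung der Anfangsbedingung j(0) = 3/4, erhalten wir j(t) = 3·exp(t/2)/4. Mit ∫j(t)dt und Anwendung von a(0) = 3/2, finden wir a(t) = 3·exp(t/2)/2. Durch Integration von der Beschleunigung und Verwendung der Anfangsbedingung v(0) = 3, erhalten wir v(t) = 3·exp(t/2). Das Integral von der Geschwindigkeit ist die Position. Mit x(0) = 6 erhalten wir x(t) = 6·exp(t/2). Wir haben die Position x(t) = 6·exp(t/2). Durch Einsetzen von t = 2*log(3): x(2*log(3)) = 18.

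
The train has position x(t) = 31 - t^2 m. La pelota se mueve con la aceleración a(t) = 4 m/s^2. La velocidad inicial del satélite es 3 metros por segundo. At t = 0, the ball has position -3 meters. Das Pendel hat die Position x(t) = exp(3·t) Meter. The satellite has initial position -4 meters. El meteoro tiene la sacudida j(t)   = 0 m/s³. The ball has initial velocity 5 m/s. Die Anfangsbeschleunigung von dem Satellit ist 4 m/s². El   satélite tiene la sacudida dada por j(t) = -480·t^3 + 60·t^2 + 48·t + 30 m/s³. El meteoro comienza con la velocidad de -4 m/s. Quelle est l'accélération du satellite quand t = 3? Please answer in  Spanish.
Necesitamos integrar nuestra ecuación de la sacudida j(t) = -480·t^3 + 60·t^2 + 48·t + 30 1 vez. La integral de la sacudida, con a(0) = 4, da la aceleración: a(t) = -120·t^4 + 20·t^3 + 24·t^2 + 30·t + 4. De la ecuación de la aceleración a(t) = -120·t^4 + 20·t^3 + 24·t^2 + 30·t + 4, sustituimos t = 3 para obtener a = -8870.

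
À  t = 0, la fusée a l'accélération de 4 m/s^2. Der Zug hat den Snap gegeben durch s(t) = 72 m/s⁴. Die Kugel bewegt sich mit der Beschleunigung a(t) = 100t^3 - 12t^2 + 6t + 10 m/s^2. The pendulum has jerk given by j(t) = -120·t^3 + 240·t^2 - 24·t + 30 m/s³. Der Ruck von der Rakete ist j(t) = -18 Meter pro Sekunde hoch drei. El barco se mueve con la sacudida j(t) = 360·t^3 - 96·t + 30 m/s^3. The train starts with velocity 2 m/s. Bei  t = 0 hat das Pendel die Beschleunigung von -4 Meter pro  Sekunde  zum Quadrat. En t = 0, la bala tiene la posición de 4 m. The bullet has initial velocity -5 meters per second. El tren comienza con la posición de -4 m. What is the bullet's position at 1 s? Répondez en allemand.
Wir müssen unsere Gleichung für die Beschleunigung a(t) = 100·t^3 - 12·t^2 + 6·t + 10 2-mal integrieren. Die Stammfunktion von der Beschleunigung, mit v(0) = -5, ergibt die Geschwindigkeit: v(t) = 25·t^4 - 4·t^3 + 3·t^2 + 10·t - 5. Durch Integration von der Geschwindigkeit und Verwendung der Anfangsbedingung x(0) = 4, erhalten wir x(t) = 5·t^5 - t^4 + t^3 + 5·t^2 - 5·t + 4. Wir haben die Position x(t) = 5·t^5 - t^4 + t^3 + 5·t^2 - 5·t + 4. Durch Einsetzen von t = 1: x(1) = 9.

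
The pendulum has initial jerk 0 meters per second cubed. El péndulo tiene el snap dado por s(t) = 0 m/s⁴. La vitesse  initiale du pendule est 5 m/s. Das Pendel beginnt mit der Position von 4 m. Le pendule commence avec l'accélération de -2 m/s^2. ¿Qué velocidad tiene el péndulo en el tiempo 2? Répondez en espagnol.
Debemos encontrar la antiderivada de nuestra ecuación del snap s(t) = 0 3 veces. La integral del snap es la sacudida. Usando j(0) = 0, obtenemos j(t) = 0. Integrando la sacudida y usando la condición inicial a(0) = -2, obtenemos a(t) = -2. Tomando ∫a(t)dt y aplicando v(0) = 5, encontramos v(t) = 5 - 2·t. Tenemos la velocidad v(t) = 5 - 2·t. Sustituyendo t = 2: v(2) = 1.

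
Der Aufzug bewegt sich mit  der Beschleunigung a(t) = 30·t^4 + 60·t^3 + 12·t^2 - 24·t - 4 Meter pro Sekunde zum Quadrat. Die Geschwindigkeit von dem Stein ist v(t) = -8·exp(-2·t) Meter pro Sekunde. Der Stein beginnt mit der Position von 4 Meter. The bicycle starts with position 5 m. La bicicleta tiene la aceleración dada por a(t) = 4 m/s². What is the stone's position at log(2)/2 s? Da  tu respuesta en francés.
En partant de la vitesse v(t) = -8·exp(-2·t), nous prenons 1 primitive. En intégrant la vitesse et en utilisant la condition initiale x(0) = 4, nous obtenons x(t) = 4·exp(-2·t). De l'équation de la position x(t) = 4·exp(-2·t), nous substituons t = log(2)/2 pour obtenir x = 2.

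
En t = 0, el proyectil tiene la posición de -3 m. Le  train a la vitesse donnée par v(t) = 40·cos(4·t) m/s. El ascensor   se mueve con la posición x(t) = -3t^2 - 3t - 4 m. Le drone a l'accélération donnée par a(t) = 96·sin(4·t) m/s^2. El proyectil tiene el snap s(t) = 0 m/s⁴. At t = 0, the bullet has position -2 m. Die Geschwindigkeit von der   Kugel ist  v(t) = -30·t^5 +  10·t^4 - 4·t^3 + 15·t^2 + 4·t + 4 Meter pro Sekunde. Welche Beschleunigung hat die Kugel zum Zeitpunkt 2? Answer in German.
Um dies zu lösen, müssen wir 1 Ableitung unserer Gleichung für die Geschwindigkeit v(t) = -30·t^5 + 10·t^4 - 4·t^3 + 15·t^2 + 4·t + 4 nehmen. Mit d/dt von v(t) finden wir a(t) = -150·t^4 + 40·t^3 - 12·t^2 + 30·t + 4. Mit a(t) = -150·t^4 + 40·t^3 - 12·t^2 + 30·t + 4 und Einsetzen von t = 2, finden wir a = -2064.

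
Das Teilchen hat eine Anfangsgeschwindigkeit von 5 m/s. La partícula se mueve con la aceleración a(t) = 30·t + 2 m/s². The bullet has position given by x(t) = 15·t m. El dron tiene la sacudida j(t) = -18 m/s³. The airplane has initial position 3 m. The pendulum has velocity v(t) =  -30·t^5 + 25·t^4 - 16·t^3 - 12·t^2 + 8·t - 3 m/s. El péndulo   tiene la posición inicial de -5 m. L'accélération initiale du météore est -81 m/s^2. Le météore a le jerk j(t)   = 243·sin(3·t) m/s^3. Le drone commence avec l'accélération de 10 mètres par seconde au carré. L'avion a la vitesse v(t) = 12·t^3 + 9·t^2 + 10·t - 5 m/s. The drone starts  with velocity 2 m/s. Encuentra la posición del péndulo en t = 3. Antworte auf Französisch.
En partant de la vitesse v(t) = -30·t^5 + 25·t^4 - 16·t^3 - 12·t^2 + 8·t - 3, nous prenons 1 primitive. L'intégrale de la vitesse, avec x(0) = -5, donne la position: x(t) = -5·t^6 + 5·t^5 - 4·t^4 - 4·t^3 + 4·t^2 - 3·t - 5. Nous avons la position x(t) = -5·t^6 + 5·t^5 - 4·t^4 - 4·t^3 + 4·t^2 - 3·t - 5. En substituant t = 3: x(3) = -2840.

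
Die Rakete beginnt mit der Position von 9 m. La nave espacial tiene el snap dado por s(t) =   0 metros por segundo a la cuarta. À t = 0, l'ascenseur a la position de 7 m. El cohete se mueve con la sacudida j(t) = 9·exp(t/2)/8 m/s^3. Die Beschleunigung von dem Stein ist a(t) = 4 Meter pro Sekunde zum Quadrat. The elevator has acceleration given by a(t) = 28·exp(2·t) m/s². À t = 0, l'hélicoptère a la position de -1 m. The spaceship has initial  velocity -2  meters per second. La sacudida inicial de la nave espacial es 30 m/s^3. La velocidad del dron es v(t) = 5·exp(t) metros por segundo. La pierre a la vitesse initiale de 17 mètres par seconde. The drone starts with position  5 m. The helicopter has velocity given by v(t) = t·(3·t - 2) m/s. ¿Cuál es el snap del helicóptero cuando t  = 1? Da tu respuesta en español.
Para resolver esto, necesitamos tomar 3 derivadas de nuestra ecuación de la velocidad v(t) = t·(3·t - 2). La derivada de la velocidad da la aceleración: a(t) = 6·t - 2. Tomando d/dt de a(t), encontramos j(t) = 6. La derivada de la sacudida da el snap: s(t) = 0. Usando s(t) = 0 y sustituyendo t = 1, encontramos s = 0.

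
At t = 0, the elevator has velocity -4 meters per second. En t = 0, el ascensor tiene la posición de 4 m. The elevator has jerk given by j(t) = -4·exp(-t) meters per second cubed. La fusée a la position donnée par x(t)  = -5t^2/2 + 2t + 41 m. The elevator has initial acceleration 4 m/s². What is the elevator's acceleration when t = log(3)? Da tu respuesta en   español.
Para resolver esto, necesitamos tomar 1 antiderivada de nuestra ecuación de la sacudida j(t) = -4·exp(-t). Integrando la sacudida y usando la condición inicial a(0) = 4, obtenemos a(t) = 4·exp(-t). Usando a(t) = 4·exp(-t) y sustituyendo t = log(3), encontramos a = 4/3.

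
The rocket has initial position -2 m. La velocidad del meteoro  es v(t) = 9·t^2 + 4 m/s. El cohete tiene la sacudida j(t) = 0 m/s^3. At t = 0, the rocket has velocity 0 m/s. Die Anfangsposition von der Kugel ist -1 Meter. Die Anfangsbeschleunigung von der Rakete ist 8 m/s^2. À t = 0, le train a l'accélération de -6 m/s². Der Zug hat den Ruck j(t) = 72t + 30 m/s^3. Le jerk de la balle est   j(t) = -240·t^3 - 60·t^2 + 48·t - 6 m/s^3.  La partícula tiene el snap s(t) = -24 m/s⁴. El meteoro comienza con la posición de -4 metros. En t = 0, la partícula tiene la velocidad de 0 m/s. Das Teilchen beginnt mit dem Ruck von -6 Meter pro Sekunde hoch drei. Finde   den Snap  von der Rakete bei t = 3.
Um dies zu lösen, müssen wir 1 Ableitung unserer Gleichung für den Ruck j(t) = 0 nehmen. Durch Ableiten von dem Ruck erhalten wir den Snap: s(t) = 0. Aus der Gleichung für den Snap s(t) = 0, setzen wir t = 3 ein und erhalten s = 0.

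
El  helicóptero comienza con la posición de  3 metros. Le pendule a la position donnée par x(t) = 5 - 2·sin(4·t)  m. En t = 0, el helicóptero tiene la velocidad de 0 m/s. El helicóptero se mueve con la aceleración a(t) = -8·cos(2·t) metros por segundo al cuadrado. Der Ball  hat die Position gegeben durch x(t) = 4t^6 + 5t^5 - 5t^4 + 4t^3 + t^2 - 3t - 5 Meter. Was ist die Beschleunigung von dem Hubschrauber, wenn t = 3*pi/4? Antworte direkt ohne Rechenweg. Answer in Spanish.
La respuesta es 0.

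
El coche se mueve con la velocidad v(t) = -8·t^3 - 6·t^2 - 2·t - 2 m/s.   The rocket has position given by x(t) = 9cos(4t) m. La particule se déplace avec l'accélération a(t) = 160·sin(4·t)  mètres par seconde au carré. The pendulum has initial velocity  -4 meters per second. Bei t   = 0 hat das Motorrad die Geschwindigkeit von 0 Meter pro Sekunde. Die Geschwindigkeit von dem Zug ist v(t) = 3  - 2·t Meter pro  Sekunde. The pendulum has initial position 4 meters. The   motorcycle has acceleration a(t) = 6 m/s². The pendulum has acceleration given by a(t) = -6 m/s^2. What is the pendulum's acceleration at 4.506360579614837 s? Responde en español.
Usando a(t) = -6 y sustituyendo t = 4.506360579614837, encontramos a = -6.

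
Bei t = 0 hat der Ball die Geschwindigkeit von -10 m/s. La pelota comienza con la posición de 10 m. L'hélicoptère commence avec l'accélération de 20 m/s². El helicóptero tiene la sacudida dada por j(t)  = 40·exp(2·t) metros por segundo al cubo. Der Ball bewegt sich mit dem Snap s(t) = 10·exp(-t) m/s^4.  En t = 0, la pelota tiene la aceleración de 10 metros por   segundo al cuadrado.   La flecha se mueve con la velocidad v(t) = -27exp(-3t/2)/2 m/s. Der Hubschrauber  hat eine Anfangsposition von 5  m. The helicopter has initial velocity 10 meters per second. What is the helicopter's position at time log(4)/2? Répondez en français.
Pour résoudre ceci, nous devons prendre 3 intégrales de notre équation du jerk j(t) = 40·exp(2·t). L'intégrale du jerk est l'accélération. En utilisant a(0) = 20, nous obtenons a(t) = 20·exp(2·t). En intégrant l'accélération et en utilisant la condition initiale v(0) = 10, nous obtenons v(t) = 10·exp(2·t). En prenant ∫v(t)dt et en appliquant x(0) = 5, nous trouvons x(t) = 5·exp(2·t). En utilisant x(t) = 5·exp(2·t) et en substituant t = log(4)/2, nous trouvons x = 20.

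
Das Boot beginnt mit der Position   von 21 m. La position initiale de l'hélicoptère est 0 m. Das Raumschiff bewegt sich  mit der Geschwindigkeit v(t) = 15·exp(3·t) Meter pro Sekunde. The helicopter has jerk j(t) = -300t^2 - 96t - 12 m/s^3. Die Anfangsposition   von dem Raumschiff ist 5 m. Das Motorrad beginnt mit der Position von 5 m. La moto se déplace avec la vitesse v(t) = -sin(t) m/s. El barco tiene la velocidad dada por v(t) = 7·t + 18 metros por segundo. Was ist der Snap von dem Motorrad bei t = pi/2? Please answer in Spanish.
Partiendo de la velocidad v(t) = -sin(t), tomamos 3 derivadas. Derivando la velocidad, obtenemos la aceleración: a(t) = -cos(t). Derivando la aceleración, obtenemos la sacudida: j(t) = sin(t). Tomando d/dt de j(t), encontramos s(t) = cos(t). De la ecuación del snap s(t) = cos(t), sustituimos t = pi/2 para obtener s = 0.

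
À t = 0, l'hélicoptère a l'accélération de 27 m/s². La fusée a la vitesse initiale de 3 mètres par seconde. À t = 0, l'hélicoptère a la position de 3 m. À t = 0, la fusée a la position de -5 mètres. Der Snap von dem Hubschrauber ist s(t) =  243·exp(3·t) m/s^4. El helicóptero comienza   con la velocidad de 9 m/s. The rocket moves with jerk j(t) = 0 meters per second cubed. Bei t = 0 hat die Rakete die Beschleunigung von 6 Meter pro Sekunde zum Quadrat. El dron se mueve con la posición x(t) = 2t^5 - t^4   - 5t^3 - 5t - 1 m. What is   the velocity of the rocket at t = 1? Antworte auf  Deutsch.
Wir müssen unsere Gleichung für den Ruck j(t) = 0 2-mal integrieren. Durch Integration von dem Ruck und Verwendung der Anfangsbedingung a(0) = 6, erhalten wir a(t) = 6. Mit ∫a(t)dt und Anwendung von v(0) = 3, finden wir v(t) = 6·t + 3. Aus der Gleichung für die Geschwindigkeit v(t) = 6·t + 3, setzen wir t = 1 ein und erhalten v = 9.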